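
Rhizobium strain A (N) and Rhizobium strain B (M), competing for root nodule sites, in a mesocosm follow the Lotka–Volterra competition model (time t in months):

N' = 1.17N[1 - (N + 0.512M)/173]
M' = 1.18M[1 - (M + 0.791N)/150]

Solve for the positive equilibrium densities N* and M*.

Setting both brackets to zero gives the nullclines N + 0.512M = 173 and 0.791N + M = 150.
Substituting M = 150 - 0.791N into the first: N(1 - 0.512·0.791) = 173 - 0.512·150.
So N* = 96.2/0.595 = 162, and then M* = 150 - 0.791·162 = 22.1.

N* ≈ 162, M* ≈ 22.1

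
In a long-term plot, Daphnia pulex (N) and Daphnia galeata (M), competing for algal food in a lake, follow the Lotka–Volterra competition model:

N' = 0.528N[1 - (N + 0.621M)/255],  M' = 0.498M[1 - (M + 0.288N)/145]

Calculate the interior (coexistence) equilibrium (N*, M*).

N* ≈ 201, M* ≈ 87.1

Setting both brackets to zero gives the nullclines N + 0.621M = 255 and 0.288N + M = 145.
Substituting M = 145 - 0.288N into the first: N(1 - 0.621·0.288) = 255 - 0.621·145.
So N* = 165/0.821 = 201, and then M* = 145 - 0.288·201 = 87.1.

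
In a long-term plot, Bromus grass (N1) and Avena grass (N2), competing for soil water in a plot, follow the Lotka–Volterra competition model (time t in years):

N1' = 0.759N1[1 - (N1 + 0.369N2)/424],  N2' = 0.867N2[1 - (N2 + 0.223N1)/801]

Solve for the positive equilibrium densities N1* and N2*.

N1* ≈ 140, N2* ≈ 770

Setting both brackets to zero gives the nullclines N1 + 0.369N2 = 424 and 0.223N1 + N2 = 801.
Substituting N2 = 801 - 0.223N1 into the first: N1(1 - 0.369·0.223) = 424 - 0.369·801.
So N1* = 128/0.918 = 140, and then N2* = 801 - 0.223·140 = 770.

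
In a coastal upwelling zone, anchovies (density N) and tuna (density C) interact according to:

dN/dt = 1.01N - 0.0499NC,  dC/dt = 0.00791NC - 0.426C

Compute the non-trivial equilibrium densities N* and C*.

Set dC/dt = 0 with C > 0: 0.00791N - 0.426 = 0, so N* = 0.426/0.00791 = 53.9.
Set dN/dt = 0 with N > 0: 1.01 - 0.0499C = 0, so C* = 1.01/0.0499 = 20.2.

N* ≈ 53.9, C* ≈ 20.2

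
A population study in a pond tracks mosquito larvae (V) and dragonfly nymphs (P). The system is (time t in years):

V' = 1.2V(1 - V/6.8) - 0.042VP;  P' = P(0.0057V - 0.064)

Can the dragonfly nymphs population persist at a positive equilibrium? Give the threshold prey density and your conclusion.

The predator equation gives dP/dt > 0 only when V > 0.064/0.0057 = 11.2.
Without the predator, V → K = 6.8. Since 6.8 < 11.2, the predator cannot invade.

Threshold V = 11.2; K < 11.2, so no, the predator goes extinct.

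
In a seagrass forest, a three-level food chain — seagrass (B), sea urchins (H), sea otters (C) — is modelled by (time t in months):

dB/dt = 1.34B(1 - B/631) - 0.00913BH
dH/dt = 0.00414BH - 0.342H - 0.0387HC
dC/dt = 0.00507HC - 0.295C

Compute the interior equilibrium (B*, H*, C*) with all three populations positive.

From dC/dt = 0: 0.00507H* = 0.295, so H* = 58.2.
From dB/dt = 0: 1.34(1 - B*/631) = 0.00913·58.2, giving B* = 631·(1 - 0.396) = 381.
From dH/dt = 0: 0.00414·381 - 0.342 = 0.0387C*, so C* = 1.23/0.0387 = 31.9.

B* ≈ 381, H* ≈ 58.2, C* ≈ 31.9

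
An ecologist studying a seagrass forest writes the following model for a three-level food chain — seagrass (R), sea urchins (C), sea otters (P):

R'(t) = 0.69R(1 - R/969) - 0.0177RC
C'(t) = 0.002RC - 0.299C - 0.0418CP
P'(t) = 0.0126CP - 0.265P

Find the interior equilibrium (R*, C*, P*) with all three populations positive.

From dP/dt = 0: 0.0126C* = 0.265, so C* = 21.
From dR/dt = 0: 0.69(1 - R*/969) = 0.0177·21, giving R* = 969·(1 - 0.54) = 446.
From dC/dt = 0: 0.002·446 - 0.299 = 0.0418P*, so P* = 0.593/0.0418 = 14.2.

R* ≈ 446, C* ≈ 21, P* ≈ 14.2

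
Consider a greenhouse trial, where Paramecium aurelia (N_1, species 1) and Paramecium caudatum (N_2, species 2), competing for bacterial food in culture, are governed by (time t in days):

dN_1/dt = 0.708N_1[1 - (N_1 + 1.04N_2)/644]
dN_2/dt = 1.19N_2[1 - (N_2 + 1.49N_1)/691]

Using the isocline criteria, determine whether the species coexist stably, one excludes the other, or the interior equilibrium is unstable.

unstable coexistence (outcome depends on initial conditions)

Compare the nullcline intercepts: K1/α12 = 644/1.04 = 619 < K2 = 691; K2/α21 = 691/1.49 = 464 < K1 = 644.
Since both are reversed, neither can invade when rare; the interior point is a saddle.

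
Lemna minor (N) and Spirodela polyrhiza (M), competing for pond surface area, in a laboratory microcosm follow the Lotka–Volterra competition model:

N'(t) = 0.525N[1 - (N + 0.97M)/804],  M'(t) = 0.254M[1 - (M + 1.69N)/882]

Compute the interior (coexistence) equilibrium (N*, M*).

Setting both brackets to zero gives the nullclines N + 0.97M = 804 and 1.69N + M = 882.
Substituting M = 882 - 1.69N into the first: N(1 - 0.97·1.69) = 804 - 0.97·882.
So N* = -51.5/-0.639 = 80.6, and then M* = 882 - 1.69·80.6 = 746.

N* ≈ 80.6, M* ≈ 746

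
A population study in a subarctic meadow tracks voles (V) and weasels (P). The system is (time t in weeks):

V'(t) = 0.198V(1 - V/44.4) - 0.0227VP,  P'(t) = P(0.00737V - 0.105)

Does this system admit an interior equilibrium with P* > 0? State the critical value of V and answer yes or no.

The predator equation gives dP/dt > 0 only when V > 0.105/0.00737 = 14.2.
Without the predator, V → K = 44.4. Since 44.4 > 14.2, the predator can invade and persist.

Threshold V = 14.2; K > 14.2, so yes, the predator persists.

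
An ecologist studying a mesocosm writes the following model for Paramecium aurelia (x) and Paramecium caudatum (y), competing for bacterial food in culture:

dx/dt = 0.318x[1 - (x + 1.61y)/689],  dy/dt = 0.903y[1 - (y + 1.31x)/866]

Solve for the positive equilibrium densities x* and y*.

Setting both brackets to zero gives the nullclines x + 1.61y = 689 and 1.31x + y = 866.
Substituting y = 866 - 1.31x into the first: x(1 - 1.61·1.31) = 689 - 1.61·866.
So x* = -705/-1.11 = 636, and then y* = 866 - 1.31·636 = 33.

x* ≈ 636, y* ≈ 33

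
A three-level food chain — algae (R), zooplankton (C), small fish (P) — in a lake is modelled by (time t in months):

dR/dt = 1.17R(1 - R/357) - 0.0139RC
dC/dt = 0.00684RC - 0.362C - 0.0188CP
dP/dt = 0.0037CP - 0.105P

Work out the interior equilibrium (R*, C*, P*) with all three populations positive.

R* ≈ 237, C* ≈ 28.4, P* ≈ 66.8

From dP/dt = 0: 0.0037C* = 0.105, so C* = 28.4.
From dR/dt = 0: 1.17(1 - R*/357) = 0.0139·28.4, giving R* = 357·(1 - 0.337) = 237.
From dC/dt = 0: 0.00684·237 - 0.362 = 0.0188P*, so P* = 1.26/0.0188 = 66.8.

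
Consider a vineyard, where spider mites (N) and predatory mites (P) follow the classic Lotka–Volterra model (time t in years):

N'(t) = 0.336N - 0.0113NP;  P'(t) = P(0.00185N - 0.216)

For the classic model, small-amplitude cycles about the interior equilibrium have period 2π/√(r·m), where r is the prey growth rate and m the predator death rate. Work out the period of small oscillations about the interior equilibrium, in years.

T ≈ 23.3 years

Here r = 0.336 and m = 0.216, so r·m = 0.0726.
ω = √0.0726 = 0.269 per year, hence T = 2π/ω ≈ 23.3 years.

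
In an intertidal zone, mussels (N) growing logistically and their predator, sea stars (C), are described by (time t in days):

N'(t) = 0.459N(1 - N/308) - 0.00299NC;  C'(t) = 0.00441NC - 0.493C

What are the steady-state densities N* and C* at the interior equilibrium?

From dC/dt = 0 with C > 0: 0.00441N* = 0.493, so N* = 112.
Substitute into dN/dt = 0: 0.459(1 - 112/308) = 0.00299C*.
The bracket is 0.637, giving C* = 0.292/0.00299 = 97.8.

N* ≈ 112, C* ≈ 97.8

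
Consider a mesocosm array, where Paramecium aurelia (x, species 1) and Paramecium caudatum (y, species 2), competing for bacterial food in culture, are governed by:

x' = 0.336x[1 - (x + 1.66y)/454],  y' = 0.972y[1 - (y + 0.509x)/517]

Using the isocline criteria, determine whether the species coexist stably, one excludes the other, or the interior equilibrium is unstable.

Compare the nullcline intercepts: K1/α12 = 454/1.66 = 273 < K2 = 517; K2/α21 = 517/0.509 = 1020 > K1 = 454.
Since the inequalities point opposite ways, species 2 can invade but species 1 cannot.

species 2 excludes species 1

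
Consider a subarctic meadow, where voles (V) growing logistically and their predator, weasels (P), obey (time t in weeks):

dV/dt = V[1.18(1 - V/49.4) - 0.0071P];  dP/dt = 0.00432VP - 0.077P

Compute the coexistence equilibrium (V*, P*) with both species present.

V* ≈ 17.8, P* ≈ 106

From dP/dt = 0 with P > 0: 0.00432V* = 0.077, so V* = 17.8.
Substitute into dV/dt = 0: 1.18(1 - 17.8/49.4) = 0.0071P*.
The bracket is 0.639, giving P* = 0.754/0.0071 = 106.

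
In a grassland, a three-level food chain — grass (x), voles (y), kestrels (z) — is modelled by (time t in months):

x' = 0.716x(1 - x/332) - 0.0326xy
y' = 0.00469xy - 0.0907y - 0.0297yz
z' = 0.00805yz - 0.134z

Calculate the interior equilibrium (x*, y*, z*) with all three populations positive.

x* ≈ 80.4, y* ≈ 16.6, z* ≈ 9.64

From dz/dt = 0: 0.00805y* = 0.134, so y* = 16.6.
From dx/dt = 0: 0.716(1 - x*/332) = 0.0326·16.6, giving x* = 332·(1 - 0.758) = 80.4.
From dy/dt = 0: 0.00469·80.4 - 0.0907 = 0.0297z*, so z* = 0.286/0.0297 = 9.64.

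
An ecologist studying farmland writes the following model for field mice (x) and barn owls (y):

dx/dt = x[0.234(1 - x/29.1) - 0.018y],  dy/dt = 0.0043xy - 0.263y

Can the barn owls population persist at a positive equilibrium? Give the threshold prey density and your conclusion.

The predator equation gives dy/dt > 0 only when x > 0.263/0.0043 = 61.2.
Without the predator, x → K = 29.1. Since 29.1 < 61.2, the predator cannot invade.

Threshold x = 61.2; K < 61.2, so no, the predator goes extinct.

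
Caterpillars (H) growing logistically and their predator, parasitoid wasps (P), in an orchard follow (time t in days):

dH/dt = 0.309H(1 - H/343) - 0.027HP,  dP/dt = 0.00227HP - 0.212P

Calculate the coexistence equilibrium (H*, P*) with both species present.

H* ≈ 93.4, P* ≈ 8.33

From dP/dt = 0 with P > 0: 0.00227H* = 0.212, so H* = 93.4.
Substitute into dH/dt = 0: 0.309(1 - 93.4/343) = 0.027P*.
The bracket is 0.728, giving P* = 0.225/0.027 = 8.33.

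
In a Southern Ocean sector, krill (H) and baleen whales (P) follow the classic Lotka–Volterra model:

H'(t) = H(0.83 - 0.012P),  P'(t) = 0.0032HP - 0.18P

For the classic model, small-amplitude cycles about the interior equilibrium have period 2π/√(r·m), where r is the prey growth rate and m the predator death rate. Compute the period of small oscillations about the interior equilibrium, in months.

Here r = 0.83 and m = 0.18, so r·m = 0.149.
ω = √0.149 = 0.387 per month, hence T = 2π/ω ≈ 16.3 months.

T ≈ 16.3 months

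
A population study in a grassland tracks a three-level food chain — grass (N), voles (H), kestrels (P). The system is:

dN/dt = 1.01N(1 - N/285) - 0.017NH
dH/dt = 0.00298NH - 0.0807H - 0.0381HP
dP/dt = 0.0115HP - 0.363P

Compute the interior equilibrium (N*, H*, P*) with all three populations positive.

From dP/dt = 0: 0.0115H* = 0.363, so H* = 31.6.
From dN/dt = 0: 1.01(1 - N*/285) = 0.017·31.6, giving N* = 285·(1 - 0.531) = 134.
From dH/dt = 0: 0.00298·134 - 0.0807 = 0.0381P*, so P* = 0.317/0.0381 = 8.33.

N* ≈ 134, H* ≈ 31.6, P* ≈ 8.33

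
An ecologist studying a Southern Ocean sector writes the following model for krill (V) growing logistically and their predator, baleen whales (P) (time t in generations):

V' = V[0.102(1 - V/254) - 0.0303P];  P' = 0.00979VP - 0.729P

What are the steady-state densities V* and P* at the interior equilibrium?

From dP/dt = 0 with P > 0: 0.00979V* = 0.729, so V* = 74.5.
Substitute into dV/dt = 0: 0.102(1 - 74.5/254) = 0.0303P*.
The bracket is 0.707, giving P* = 0.0721/0.0303 = 2.38.

V* ≈ 74.5, P* ≈ 2.38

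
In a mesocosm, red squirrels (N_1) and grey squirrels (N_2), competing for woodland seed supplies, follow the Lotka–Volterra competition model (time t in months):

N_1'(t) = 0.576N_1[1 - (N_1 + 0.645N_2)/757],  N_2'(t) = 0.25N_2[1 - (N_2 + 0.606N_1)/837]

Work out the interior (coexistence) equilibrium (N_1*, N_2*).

N_1* ≈ 356, N_2* ≈ 621

Setting both brackets to zero gives the nullclines N_1 + 0.645N_2 = 757 and 0.606N_1 + N_2 = 837.
Substituting N_2 = 837 - 0.606N_1 into the first: N_1(1 - 0.645·0.606) = 757 - 0.645·837.
So N_1* = 217/0.609 = 356, and then N_2* = 837 - 0.606·356 = 621.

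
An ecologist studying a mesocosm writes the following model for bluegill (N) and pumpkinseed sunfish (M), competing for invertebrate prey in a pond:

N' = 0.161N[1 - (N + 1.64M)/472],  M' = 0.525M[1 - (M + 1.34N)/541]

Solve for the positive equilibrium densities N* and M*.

Setting both brackets to zero gives the nullclines N + 1.64M = 472 and 1.34N + M = 541.
Substituting M = 541 - 1.34N into the first: N(1 - 1.64·1.34) = 472 - 1.64·541.
So N* = -415/-1.2 = 347, and then M* = 541 - 1.34·347 = 76.4.

N* ≈ 347, M* ≈ 76.4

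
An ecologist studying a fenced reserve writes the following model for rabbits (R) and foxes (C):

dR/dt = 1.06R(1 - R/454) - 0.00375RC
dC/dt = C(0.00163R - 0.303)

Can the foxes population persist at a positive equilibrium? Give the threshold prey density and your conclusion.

The predator equation gives dC/dt > 0 only when R > 0.303/0.00163 = 186.
Without the predator, R → K = 454. Since 454 > 186, the predator can invade and persist.

Threshold R = 186; K > 186, so yes, the predator persists.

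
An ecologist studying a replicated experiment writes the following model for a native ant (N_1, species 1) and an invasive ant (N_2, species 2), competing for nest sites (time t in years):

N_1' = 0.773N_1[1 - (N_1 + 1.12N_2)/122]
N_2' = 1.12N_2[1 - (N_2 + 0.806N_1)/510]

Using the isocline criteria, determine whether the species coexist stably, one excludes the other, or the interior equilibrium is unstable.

Compare the nullcline intercepts: K1/α12 = 122/1.12 = 109 < K2 = 510; K2/α21 = 510/0.806 = 633 > K1 = 122.
Since the inequalities point opposite ways, species 2 can invade but species 1 cannot.

species 2 excludes species 1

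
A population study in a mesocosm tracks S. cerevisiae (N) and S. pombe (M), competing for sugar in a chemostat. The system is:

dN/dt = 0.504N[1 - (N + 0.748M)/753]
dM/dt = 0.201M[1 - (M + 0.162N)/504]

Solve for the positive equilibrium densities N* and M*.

Setting both brackets to zero gives the nullclines N + 0.748M = 753 and 0.162N + M = 504.
Substituting M = 504 - 0.162N into the first: N(1 - 0.748·0.162) = 753 - 0.748·504.
So N* = 376/0.879 = 428, and then M* = 504 - 0.162·428 = 435.

N* ≈ 428, M* ≈ 435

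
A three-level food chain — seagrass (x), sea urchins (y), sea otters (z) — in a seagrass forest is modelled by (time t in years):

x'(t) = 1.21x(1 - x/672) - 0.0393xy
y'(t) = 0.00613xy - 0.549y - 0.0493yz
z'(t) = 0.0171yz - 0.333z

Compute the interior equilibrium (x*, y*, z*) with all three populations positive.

x* ≈ 247, y* ≈ 19.5, z* ≈ 19.6

From dz/dt = 0: 0.0171y* = 0.333, so y* = 19.5.
From dx/dt = 0: 1.21(1 - x*/672) = 0.0393·19.5, giving x* = 672·(1 - 0.632) = 247.
From dy/dt = 0: 0.00613·247 - 0.549 = 0.0493z*, so z* = 0.965/0.0493 = 19.6.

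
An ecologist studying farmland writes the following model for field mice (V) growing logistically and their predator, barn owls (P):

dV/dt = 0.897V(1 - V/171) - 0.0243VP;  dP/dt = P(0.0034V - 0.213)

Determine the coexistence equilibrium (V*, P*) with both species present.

From dP/dt = 0 with P > 0: 0.0034V* = 0.213, so V* = 62.6.
Substitute into dV/dt = 0: 0.897(1 - 62.6/171) = 0.0243P*.
The bracket is 0.634, giving P* = 0.568/0.0243 = 23.4.

V* ≈ 62.6, P* ≈ 23.4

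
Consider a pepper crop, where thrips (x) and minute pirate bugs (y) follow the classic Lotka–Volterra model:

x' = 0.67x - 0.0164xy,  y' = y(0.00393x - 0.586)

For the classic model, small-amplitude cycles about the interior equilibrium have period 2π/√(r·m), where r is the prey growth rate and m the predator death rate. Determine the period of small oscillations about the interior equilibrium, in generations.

Here r = 0.67 and m = 0.586, so r·m = 0.393.
ω = √0.393 = 0.627 per generation, hence T = 2π/ω ≈ 10 generations.

T ≈ 10 generations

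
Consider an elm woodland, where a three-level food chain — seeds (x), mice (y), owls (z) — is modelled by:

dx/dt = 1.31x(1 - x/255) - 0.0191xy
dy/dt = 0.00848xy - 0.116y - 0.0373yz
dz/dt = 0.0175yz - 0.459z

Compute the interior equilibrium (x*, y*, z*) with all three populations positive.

x* ≈ 157, y* ≈ 26.2, z* ≈ 32.7

From dz/dt = 0: 0.0175y* = 0.459, so y* = 26.2.
From dx/dt = 0: 1.31(1 - x*/255) = 0.0191·26.2, giving x* = 255·(1 - 0.382) = 157.
From dy/dt = 0: 0.00848·157 - 0.116 = 0.0373z*, so z* = 1.22/0.0373 = 32.7.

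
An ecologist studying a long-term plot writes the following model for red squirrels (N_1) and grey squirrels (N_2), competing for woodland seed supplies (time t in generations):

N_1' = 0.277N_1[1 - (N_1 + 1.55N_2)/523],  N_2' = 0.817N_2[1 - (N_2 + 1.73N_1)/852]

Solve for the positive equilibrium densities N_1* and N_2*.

Setting both brackets to zero gives the nullclines N_1 + 1.55N_2 = 523 and 1.73N_1 + N_2 = 852.
Substituting N_2 = 852 - 1.73N_1 into the first: N_1(1 - 1.55·1.73) = 523 - 1.55·852.
So N_1* = -798/-1.68 = 474, and then N_2* = 852 - 1.73·474 = 31.4.

N_1* ≈ 474, N_2* ≈ 31.4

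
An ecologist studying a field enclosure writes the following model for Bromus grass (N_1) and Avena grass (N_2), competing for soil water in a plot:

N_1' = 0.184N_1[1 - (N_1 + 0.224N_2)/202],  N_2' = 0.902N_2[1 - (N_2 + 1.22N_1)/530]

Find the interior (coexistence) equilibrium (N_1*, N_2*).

N_1* ≈ 115, N_2* ≈ 390

Setting both brackets to zero gives the nullclines N_1 + 0.224N_2 = 202 and 1.22N_1 + N_2 = 530.
Substituting N_2 = 530 - 1.22N_1 into the first: N_1(1 - 0.224·1.22) = 202 - 0.224·530.
So N_1* = 83.3/0.727 = 115, and then N_2* = 530 - 1.22·115 = 390.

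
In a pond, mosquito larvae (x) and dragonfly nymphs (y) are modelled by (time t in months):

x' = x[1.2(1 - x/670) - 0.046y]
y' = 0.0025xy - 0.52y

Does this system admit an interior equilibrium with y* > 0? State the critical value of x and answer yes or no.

Threshold x = 208; K > 208, so yes, the predator persists.

The predator equation gives dy/dt > 0 only when x > 0.52/0.0025 = 208.
Without the predator, x → K = 670. Since 670 > 208, the predator can invade and persist.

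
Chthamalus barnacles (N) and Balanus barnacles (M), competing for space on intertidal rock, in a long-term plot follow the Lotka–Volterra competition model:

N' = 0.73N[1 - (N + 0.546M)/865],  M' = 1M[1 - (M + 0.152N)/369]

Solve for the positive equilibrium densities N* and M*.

Setting both brackets to zero gives the nullclines N + 0.546M = 865 and 0.152N + M = 369.
Substituting M = 369 - 0.152N into the first: N(1 - 0.546·0.152) = 865 - 0.546·369.
So N* = 664/0.917 = 724, and then M* = 369 - 0.152·724 = 259.

N* ≈ 724, M* ≈ 259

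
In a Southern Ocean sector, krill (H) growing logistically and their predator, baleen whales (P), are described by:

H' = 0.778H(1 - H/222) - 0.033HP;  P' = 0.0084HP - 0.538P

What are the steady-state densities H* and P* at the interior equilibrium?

H* ≈ 64, P* ≈ 16.8

From dP/dt = 0 with P > 0: 0.0084H* = 0.538, so H* = 64.
Substitute into dH/dt = 0: 0.778(1 - 64/222) = 0.033P*.
The bracket is 0.711, giving P* = 0.554/0.033 = 16.8.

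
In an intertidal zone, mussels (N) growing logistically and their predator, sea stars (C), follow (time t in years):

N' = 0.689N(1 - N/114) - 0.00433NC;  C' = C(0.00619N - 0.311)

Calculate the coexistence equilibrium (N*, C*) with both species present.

From dC/dt = 0 with C > 0: 0.00619N* = 0.311, so N* = 50.2.
Substitute into dN/dt = 0: 0.689(1 - 50.2/114) = 0.00433C*.
The bracket is 0.559, giving C* = 0.385/0.00433 = 89.

N* ≈ 50.2, C* ≈ 89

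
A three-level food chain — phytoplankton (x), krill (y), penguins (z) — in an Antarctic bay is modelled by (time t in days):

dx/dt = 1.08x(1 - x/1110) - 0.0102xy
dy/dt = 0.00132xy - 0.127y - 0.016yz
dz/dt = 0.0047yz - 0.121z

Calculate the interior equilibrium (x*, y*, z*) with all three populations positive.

x* ≈ 840, y* ≈ 25.7, z* ≈ 61.4

From dz/dt = 0: 0.0047y* = 0.121, so y* = 25.7.
From dx/dt = 0: 1.08(1 - x*/1110) = 0.0102·25.7, giving x* = 1110·(1 - 0.243) = 840.
From dy/dt = 0: 0.00132·840 - 0.127 = 0.016z*, so z* = 0.982/0.016 = 61.4.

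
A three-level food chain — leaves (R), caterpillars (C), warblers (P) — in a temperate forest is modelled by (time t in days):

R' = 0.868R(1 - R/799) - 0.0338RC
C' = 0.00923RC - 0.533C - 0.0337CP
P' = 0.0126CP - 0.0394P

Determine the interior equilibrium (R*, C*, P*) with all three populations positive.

From dP/dt = 0: 0.0126C* = 0.0394, so C* = 3.13.
From dR/dt = 0: 0.868(1 - R*/799) = 0.0338·3.13, giving R* = 799·(1 - 0.122) = 702.
From dC/dt = 0: 0.00923·702 - 0.533 = 0.0337P*, so P* = 5.94/0.0337 = 176.

R* ≈ 702, C* ≈ 3.13, P* ≈ 176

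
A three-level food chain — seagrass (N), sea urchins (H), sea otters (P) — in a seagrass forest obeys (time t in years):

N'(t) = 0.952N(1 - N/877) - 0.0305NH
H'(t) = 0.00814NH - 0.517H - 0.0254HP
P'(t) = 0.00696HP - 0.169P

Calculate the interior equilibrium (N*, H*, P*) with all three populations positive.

From dP/dt = 0: 0.00696H* = 0.169, so H* = 24.3.
From dN/dt = 0: 0.952(1 - N*/877) = 0.0305·24.3, giving N* = 877·(1 - 0.778) = 195.
From dH/dt = 0: 0.00814·195 - 0.517 = 0.0254P*, so P* = 1.07/0.0254 = 42.1.

N* ≈ 195, H* ≈ 24.3, P* ≈ 42.1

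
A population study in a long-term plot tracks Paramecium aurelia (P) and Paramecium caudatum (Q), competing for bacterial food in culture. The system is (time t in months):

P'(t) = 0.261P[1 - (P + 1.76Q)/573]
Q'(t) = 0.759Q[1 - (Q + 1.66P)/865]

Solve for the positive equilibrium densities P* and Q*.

P* ≈ 494, Q* ≈ 44.8

Setting both brackets to zero gives the nullclines P + 1.76Q = 573 and 1.66P + Q = 865.
Substituting Q = 865 - 1.66P into the first: P(1 - 1.76·1.66) = 573 - 1.76·865.
So P* = -949/-1.92 = 494, and then Q* = 865 - 1.66·494 = 44.8.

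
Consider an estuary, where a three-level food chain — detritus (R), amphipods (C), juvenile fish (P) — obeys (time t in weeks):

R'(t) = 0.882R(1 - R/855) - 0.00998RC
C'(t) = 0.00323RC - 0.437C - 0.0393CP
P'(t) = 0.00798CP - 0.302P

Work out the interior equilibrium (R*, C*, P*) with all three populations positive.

From dP/dt = 0: 0.00798C* = 0.302, so C* = 37.8.
From dR/dt = 0: 0.882(1 - R*/855) = 0.00998·37.8, giving R* = 855·(1 - 0.428) = 489.
From dC/dt = 0: 0.00323·489 - 0.437 = 0.0393P*, so P* = 1.14/0.0393 = 29.1.

R* ≈ 489, C* ≈ 37.8, P* ≈ 29.1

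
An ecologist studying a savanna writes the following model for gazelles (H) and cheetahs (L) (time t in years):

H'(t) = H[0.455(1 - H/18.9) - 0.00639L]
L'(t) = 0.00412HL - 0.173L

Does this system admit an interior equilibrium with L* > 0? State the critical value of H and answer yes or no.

Threshold H = 42; K < 42, so no, the predator goes extinct.

The predator equation gives dL/dt > 0 only when H > 0.173/0.00412 = 42.
Without the predator, H → K = 18.9. Since 18.9 < 42, the predator cannot invade.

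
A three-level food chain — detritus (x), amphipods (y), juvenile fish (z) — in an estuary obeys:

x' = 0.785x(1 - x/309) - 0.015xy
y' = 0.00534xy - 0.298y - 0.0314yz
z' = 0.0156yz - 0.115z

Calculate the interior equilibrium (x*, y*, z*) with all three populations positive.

From dz/dt = 0: 0.0156y* = 0.115, so y* = 7.37.
From dx/dt = 0: 0.785(1 - x*/309) = 0.015·7.37, giving x* = 309·(1 - 0.141) = 265.
From dy/dt = 0: 0.00534·265 - 0.298 = 0.0314z*, so z* = 1.12/0.0314 = 35.7.

x* ≈ 265, y* ≈ 7.37, z* ≈ 35.7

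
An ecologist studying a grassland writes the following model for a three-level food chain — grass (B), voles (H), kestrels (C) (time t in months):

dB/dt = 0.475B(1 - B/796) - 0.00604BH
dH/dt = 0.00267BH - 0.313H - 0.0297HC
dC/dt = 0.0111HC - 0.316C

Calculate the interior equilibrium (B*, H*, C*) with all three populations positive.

From dC/dt = 0: 0.0111H* = 0.316, so H* = 28.5.
From dB/dt = 0: 0.475(1 - B*/796) = 0.00604·28.5, giving B* = 796·(1 - 0.362) = 508.
From dH/dt = 0: 0.00267·508 - 0.313 = 0.0297C*, so C* = 1.04/0.0297 = 35.1.

B* ≈ 508, H* ≈ 28.5, C* ≈ 35.1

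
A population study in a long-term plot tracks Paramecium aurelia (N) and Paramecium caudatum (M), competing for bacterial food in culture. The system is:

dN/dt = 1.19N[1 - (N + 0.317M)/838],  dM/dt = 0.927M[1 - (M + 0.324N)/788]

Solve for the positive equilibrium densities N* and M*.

N* ≈ 656, M* ≈ 576

Setting both brackets to zero gives the nullclines N + 0.317M = 838 and 0.324N + M = 788.
Substituting M = 788 - 0.324N into the first: N(1 - 0.317·0.324) = 838 - 0.317·788.
So N* = 588/0.897 = 656, and then M* = 788 - 0.324·656 = 576.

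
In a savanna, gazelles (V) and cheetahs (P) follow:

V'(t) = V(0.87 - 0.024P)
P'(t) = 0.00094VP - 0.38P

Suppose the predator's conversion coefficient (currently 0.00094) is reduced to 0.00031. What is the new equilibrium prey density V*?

At the interior fixed point, setting dP/dt = 0 with P > 0 fixes V* = (predator death rate)/(VP coefficient) — independent of the other coefficients.
With the change, V* = 0.38/0.00031 = 1230; it rises from 404.

V* ≈ 1230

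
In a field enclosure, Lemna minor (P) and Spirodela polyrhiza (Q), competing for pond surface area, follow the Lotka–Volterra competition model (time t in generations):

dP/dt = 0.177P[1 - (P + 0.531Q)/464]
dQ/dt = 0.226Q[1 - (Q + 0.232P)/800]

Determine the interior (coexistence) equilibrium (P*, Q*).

Setting both brackets to zero gives the nullclines P + 0.531Q = 464 and 0.232P + Q = 800.
Substituting Q = 800 - 0.232P into the first: P(1 - 0.531·0.232) = 464 - 0.531·800.
So P* = 39.2/0.877 = 44.7, and then Q* = 800 - 0.232·44.7 = 790.

P* ≈ 44.7, Q* ≈ 790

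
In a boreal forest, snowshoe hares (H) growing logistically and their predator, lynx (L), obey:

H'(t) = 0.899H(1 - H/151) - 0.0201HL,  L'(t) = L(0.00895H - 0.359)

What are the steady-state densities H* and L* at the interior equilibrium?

H* ≈ 40.1, L* ≈ 32.8

From dL/dt = 0 with L > 0: 0.00895H* = 0.359, so H* = 40.1.
Substitute into dH/dt = 0: 0.899(1 - 40.1/151) = 0.0201L*.
The bracket is 0.734, giving L* = 0.66/0.0201 = 32.8.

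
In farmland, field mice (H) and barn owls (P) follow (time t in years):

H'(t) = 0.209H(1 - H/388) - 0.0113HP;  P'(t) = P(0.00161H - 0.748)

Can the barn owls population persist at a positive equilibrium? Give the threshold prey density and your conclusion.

The predator equation gives dP/dt > 0 only when H > 0.748/0.00161 = 465.
Without the predator, H → K = 388. Since 388 < 465, the predator cannot invade.

Threshold H = 465; K < 465, so no, the predator goes extinct.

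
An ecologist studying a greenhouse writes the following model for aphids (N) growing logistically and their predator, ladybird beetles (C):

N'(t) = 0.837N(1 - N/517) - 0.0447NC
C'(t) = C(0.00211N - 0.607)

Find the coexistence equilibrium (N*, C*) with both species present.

From dC/dt = 0 with C > 0: 0.00211N* = 0.607, so N* = 288.
Substitute into dN/dt = 0: 0.837(1 - 288/517) = 0.0447C*.
The bracket is 0.444, giving C* = 0.371/0.0447 = 8.31.

N* ≈ 288, C* ≈ 8.31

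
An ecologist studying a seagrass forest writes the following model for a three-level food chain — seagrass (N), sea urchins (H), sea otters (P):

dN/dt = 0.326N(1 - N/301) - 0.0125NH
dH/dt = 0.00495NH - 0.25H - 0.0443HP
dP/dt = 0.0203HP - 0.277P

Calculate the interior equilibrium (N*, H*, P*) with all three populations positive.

N* ≈ 144, H* ≈ 13.6, P* ≈ 10.4

From dP/dt = 0: 0.0203H* = 0.277, so H* = 13.6.
From dN/dt = 0: 0.326(1 - N*/301) = 0.0125·13.6, giving N* = 301·(1 - 0.523) = 144.
From dH/dt = 0: 0.00495·144 - 0.25 = 0.0443P*, so P* = 0.46/0.0443 = 10.4.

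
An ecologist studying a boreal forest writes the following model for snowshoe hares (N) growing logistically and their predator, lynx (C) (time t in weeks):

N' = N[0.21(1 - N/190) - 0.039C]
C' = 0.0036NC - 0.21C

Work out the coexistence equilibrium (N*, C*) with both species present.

N* ≈ 58.3, C* ≈ 3.73

From dC/dt = 0 with C > 0: 0.0036N* = 0.21, so N* = 58.3.
Substitute into dN/dt = 0: 0.21(1 - 58.3/190) = 0.039C*.
The bracket is 0.693, giving C* = 0.146/0.039 = 3.73.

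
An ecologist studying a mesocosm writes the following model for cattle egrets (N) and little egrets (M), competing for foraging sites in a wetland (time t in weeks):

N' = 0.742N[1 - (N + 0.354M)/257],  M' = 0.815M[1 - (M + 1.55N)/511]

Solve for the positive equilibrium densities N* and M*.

N* ≈ 169, M* ≈ 250

Setting both brackets to zero gives the nullclines N + 0.354M = 257 and 1.55N + M = 511.
Substituting M = 511 - 1.55N into the first: N(1 - 0.354·1.55) = 257 - 0.354·511.
So N* = 76.1/0.451 = 169, and then M* = 511 - 1.55·169 = 250.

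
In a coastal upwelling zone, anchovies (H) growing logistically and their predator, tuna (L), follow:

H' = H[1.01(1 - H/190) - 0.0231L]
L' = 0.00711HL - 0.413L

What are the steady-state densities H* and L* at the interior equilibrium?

H* ≈ 58.1, L* ≈ 30.4

From dL/dt = 0 with L > 0: 0.00711H* = 0.413, so H* = 58.1.
Substitute into dH/dt = 0: 1.01(1 - 58.1/190) = 0.0231L*.
The bracket is 0.694, giving L* = 0.701/0.0231 = 30.4.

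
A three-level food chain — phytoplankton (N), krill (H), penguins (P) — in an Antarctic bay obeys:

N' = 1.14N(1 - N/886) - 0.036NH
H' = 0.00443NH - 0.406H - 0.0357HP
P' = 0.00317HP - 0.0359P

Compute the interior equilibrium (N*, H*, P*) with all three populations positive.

From dP/dt = 0: 0.00317H* = 0.0359, so H* = 11.3.
From dN/dt = 0: 1.14(1 - N*/886) = 0.036·11.3, giving N* = 886·(1 - 0.358) = 569.
From dH/dt = 0: 0.00443·569 - 0.406 = 0.0357P*, so P* = 2.12/0.0357 = 59.3.

N* ≈ 569, H* ≈ 11.3, P* ≈ 59.3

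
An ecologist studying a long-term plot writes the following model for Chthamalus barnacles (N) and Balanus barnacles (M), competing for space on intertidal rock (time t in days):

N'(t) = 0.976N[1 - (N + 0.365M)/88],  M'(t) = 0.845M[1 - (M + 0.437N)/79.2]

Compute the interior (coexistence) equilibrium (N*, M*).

Setting both brackets to zero gives the nullclines N + 0.365M = 88 and 0.437N + M = 79.2.
Substituting M = 79.2 - 0.437N into the first: N(1 - 0.365·0.437) = 88 - 0.365·79.2.
So N* = 59.1/0.84 = 70.3, and then M* = 79.2 - 0.437·70.3 = 48.5.

N* ≈ 70.3, M* ≈ 48.5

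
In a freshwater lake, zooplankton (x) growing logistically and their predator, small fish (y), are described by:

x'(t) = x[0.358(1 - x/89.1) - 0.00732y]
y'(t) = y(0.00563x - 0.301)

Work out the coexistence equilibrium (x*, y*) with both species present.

From dy/dt = 0 with y > 0: 0.00563x* = 0.301, so x* = 53.5.
Substitute into dx/dt = 0: 0.358(1 - 53.5/89.1) = 0.00732y*.
The bracket is 0.4, giving y* = 0.143/0.00732 = 19.6.

x* ≈ 53.5, y* ≈ 19.6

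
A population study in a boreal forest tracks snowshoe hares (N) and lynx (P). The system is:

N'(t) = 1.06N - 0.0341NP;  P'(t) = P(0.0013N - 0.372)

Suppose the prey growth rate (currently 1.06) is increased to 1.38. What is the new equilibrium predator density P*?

P* ≈ 40.5

At the interior fixed point, setting dN/dt = 0 with N > 0 fixes P* = (prey growth rate)/(NP coefficient) — independent of the other coefficients.
With the change, P* = 1.38/0.0341 = 40.5; it rises from 31.1.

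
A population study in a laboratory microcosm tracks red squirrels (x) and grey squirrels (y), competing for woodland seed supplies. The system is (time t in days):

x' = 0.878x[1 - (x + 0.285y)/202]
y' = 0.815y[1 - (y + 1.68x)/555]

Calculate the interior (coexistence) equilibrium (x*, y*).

Setting both brackets to zero gives the nullclines x + 0.285y = 202 and 1.68x + y = 555.
Substituting y = 555 - 1.68x into the first: x(1 - 0.285·1.68) = 202 - 0.285·555.
So x* = 43.8/0.521 = 84.1, and then y* = 555 - 1.68·84.1 = 414.

x* ≈ 84.1, y* ≈ 414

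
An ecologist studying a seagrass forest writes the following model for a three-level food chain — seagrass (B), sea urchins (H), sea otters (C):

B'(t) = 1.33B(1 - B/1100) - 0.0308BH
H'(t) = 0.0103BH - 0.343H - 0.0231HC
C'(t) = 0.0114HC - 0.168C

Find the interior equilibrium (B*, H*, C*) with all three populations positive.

From dC/dt = 0: 0.0114H* = 0.168, so H* = 14.7.
From dB/dt = 0: 1.33(1 - B*/1100) = 0.0308·14.7, giving B* = 1100·(1 - 0.341) = 725.
From dH/dt = 0: 0.0103·725 - 0.343 = 0.0231C*, so C* = 7.12/0.0231 = 308.

B* ≈ 725, H* ≈ 14.7, C* ≈ 308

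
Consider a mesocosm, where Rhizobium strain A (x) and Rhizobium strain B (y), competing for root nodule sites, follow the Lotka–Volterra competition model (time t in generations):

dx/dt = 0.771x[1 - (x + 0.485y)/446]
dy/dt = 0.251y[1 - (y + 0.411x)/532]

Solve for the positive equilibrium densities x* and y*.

Setting both brackets to zero gives the nullclines x + 0.485y = 446 and 0.411x + y = 532.
Substituting y = 532 - 0.411x into the first: x(1 - 0.485·0.411) = 446 - 0.485·532.
So x* = 188/0.801 = 235, and then y* = 532 - 0.411·235 = 436.

x* ≈ 235, y* ≈ 436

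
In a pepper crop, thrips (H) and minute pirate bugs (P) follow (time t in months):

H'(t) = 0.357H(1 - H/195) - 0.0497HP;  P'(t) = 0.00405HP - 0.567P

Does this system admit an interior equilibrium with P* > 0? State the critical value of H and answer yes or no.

Threshold H = 140; K > 140, so yes, the predator persists.

The predator equation gives dP/dt > 0 only when H > 0.567/0.00405 = 140.
Without the predator, H → K = 195. Since 195 > 140, the predator can invade and persist.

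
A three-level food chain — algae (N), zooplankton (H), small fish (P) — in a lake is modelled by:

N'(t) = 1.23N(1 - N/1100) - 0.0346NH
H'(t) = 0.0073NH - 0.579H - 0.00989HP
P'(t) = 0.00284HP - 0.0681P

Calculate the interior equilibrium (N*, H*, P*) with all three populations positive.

N* ≈ 358, H* ≈ 24, P* ≈ 206

From dP/dt = 0: 0.00284H* = 0.0681, so H* = 24.
From dN/dt = 0: 1.23(1 - N*/1100) = 0.0346·24, giving N* = 1100·(1 - 0.675) = 358.
From dH/dt = 0: 0.0073·358 - 0.579 = 0.00989P*, so P* = 2.03/0.00989 = 206.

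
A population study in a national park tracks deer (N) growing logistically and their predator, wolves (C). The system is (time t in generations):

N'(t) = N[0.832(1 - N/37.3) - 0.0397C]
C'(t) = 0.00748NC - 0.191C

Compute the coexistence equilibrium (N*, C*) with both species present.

From dC/dt = 0 with C > 0: 0.00748N* = 0.191, so N* = 25.5.
Substitute into dN/dt = 0: 0.832(1 - 25.5/37.3) = 0.0397C*.
The bracket is 0.315, giving C* = 0.262/0.0397 = 6.61.

N* ≈ 25.5, C* ≈ 6.61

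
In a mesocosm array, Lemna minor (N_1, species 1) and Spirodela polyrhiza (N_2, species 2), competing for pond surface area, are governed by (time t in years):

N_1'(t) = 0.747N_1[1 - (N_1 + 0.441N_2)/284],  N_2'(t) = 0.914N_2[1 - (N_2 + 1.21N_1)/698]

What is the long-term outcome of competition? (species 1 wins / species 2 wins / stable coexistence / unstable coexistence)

species 2 excludes species 1

Compare the nullcline intercepts: K1/α12 = 284/0.441 = 644 < K2 = 698; K2/α21 = 698/1.21 = 577 > K1 = 284.
Since the inequalities point opposite ways, species 2 can invade but species 1 cannot.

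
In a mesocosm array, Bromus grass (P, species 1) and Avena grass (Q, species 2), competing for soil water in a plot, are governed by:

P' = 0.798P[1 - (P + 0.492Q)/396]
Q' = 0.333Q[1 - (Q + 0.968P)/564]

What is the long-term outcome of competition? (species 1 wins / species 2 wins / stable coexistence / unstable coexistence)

Compare the nullcline intercepts: K1/α12 = 396/0.492 = 805 > K2 = 564; K2/α21 = 564/0.968 = 583 > K1 = 396.
Since both inequalities hold, each species can invade when rare, so the interior equilibrium is stable.

stable coexistence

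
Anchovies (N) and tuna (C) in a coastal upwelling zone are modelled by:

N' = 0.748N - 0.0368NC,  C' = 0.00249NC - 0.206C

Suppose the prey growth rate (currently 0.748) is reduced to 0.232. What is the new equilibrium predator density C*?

At the interior fixed point, setting dN/dt = 0 with N > 0 fixes C* = (prey growth rate)/(NC coefficient) — independent of the other coefficients.
With the change, C* = 0.232/0.0368 = 6.3; it falls from 20.3.

C* ≈ 6.3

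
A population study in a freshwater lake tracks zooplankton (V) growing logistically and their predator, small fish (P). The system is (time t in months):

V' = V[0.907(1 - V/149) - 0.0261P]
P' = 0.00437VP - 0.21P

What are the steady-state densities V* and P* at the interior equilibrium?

From dP/dt = 0 with P > 0: 0.00437V* = 0.21, so V* = 48.1.
Substitute into dV/dt = 0: 0.907(1 - 48.1/149) = 0.0261P*.
The bracket is 0.677, giving P* = 0.614/0.0261 = 23.5.

V* ≈ 48.1, P* ≈ 23.5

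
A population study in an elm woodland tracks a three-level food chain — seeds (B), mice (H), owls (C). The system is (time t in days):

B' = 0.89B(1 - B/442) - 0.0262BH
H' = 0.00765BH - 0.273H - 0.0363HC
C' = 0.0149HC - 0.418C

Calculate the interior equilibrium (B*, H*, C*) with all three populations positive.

B* ≈ 77, H* ≈ 28.1, C* ≈ 8.7

From dC/dt = 0: 0.0149H* = 0.418, so H* = 28.1.
From dB/dt = 0: 0.89(1 - B*/442) = 0.0262·28.1, giving B* = 442·(1 - 0.826) = 77.
From dH/dt = 0: 0.00765·77 - 0.273 = 0.0363C*, so C* = 0.316/0.0363 = 8.7.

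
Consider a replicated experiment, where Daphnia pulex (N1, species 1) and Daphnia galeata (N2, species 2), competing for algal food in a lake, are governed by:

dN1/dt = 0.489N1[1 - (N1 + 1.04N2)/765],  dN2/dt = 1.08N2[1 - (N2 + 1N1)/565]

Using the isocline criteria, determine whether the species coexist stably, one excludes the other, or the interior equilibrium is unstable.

Compare the nullcline intercepts: K1/α12 = 765/1.04 = 736 > K2 = 565; K2/α21 = 565/1 = 565 < K1 = 765.
Since the inequalities point opposite ways, species 1 can invade but species 2 cannot.

species 1 excludes species 2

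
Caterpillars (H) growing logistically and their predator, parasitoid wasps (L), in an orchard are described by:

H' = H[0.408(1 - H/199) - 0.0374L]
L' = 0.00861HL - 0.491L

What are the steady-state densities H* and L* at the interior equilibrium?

H* ≈ 57, L* ≈ 7.78

From dL/dt = 0 with L > 0: 0.00861H* = 0.491, so H* = 57.
Substitute into dH/dt = 0: 0.408(1 - 57/199) = 0.0374L*.
The bracket is 0.713, giving L* = 0.291/0.0374 = 7.78.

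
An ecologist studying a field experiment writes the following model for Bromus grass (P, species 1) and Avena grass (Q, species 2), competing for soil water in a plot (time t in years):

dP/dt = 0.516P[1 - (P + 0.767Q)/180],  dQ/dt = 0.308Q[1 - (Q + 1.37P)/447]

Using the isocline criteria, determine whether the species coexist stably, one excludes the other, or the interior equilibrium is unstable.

Compare the nullcline intercepts: K1/α12 = 180/0.767 = 235 < K2 = 447; K2/α21 = 447/1.37 = 326 > K1 = 180.
Since the inequalities point opposite ways, species 2 can invade but species 1 cannot.

species 2 excludes species 1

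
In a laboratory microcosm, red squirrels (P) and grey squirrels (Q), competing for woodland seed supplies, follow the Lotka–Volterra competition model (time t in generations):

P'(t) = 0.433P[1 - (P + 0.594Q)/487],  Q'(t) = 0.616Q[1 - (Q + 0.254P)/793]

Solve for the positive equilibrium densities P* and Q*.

Setting both brackets to zero gives the nullclines P + 0.594Q = 487 and 0.254P + Q = 793.
Substituting Q = 793 - 0.254P into the first: P(1 - 0.594·0.254) = 487 - 0.594·793.
So P* = 16/0.849 = 18.8, and then Q* = 793 - 0.254·18.8 = 788.

P* ≈ 18.8, Q* ≈ 788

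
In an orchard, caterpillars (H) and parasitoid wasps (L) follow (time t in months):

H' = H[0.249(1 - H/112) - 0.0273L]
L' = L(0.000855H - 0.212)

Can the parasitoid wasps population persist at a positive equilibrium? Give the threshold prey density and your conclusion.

The predator equation gives dL/dt > 0 only when H > 0.212/0.000855 = 248.
Without the predator, H → K = 112. Since 112 < 248, the predator cannot invade.

Threshold H = 248; K < 248, so no, the predator goes extinct.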